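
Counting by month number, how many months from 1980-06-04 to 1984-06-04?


From June 1980 to June 1984
4 years * 12 = 48 months = 48

48 months


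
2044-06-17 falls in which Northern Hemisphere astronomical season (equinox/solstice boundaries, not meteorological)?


Date: June 17
Astronomical Spring (approx.; exact equinox/solstice day varies by year): March 20 to June 20
June 17 falls within the Spring window

Spring


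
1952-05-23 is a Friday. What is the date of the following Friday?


Current: Friday
Target: Friday
Days ahead: 7

Next Friday: 1952-05-30


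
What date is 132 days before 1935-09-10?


Start: 1935-09-10, subtract 132 days
Back 10 days from September 10 reaches August 31, 1935 -> 122 left
August 1935 has 31 days -> back to July 31, 1935 -> 91 left
July 1935 has 31 days -> back to June 30, 1935 -> 60 left
June 1935 has 30 days -> back to May 31, 1935 -> 30 left
May 1935: 31 - 30 = 1 -> lands on May 1

Result: 1935-05-01


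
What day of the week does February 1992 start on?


Target: February 1, 1992
Anchor: Jan 1, 1992. With p = 1992 - 1 = 1991: (p + p//4 - p//100 + p//400) mod 7 = (1991 + 497 - 19 + 4) mod 7 = 2473 mod 7 = 2 -> Wednesday (Mon=0 ... Sun=6)
Days before February (Jan): 31 days
Weekday index = (2 + 31) mod 7 = 5

Saturday


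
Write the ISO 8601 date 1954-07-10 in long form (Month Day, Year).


ISO 1954-07-10 parses as year=1954, month=07, day=10
Month 7 -> July

July 10, 1954


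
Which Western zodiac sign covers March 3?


Date: March 3
Conventional tropical zodiac dates: Pisces from February 19 onward; Aries starts March 21
March 3 falls within the Pisces range

Pisces


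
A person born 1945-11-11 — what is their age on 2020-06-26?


Birth: 1945-11-11
Reference: 2020-06-26
Year difference: 2020 - 1945 = 75
Birthday not yet reached in 2020, subtract 1

74 years old


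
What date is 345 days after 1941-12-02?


Start: 1941-12-02, add 345 days
December 1941 has 31 days: 31 - 2 = 29 days to December 31 -> 316 left
January 1942 has 31 days -> 285 left
February 1942 has 28 days -> 257 left
March 1942 has 31 days -> 226 left
April 1942 has 30 days -> 196 left
May 1942 has 31 days -> 165 left
June 1942 has 30 days -> 135 left
July 1942 has 31 days -> 104 left
August 1942 has 31 days -> 73 left
September 1942 has 30 days -> 43 left
October 1942 has 31 days -> 12 left
November 1942: 12 <= 30 -> lands on November 12

Result: 1942-11-12


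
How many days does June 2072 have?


June 2072

30 days


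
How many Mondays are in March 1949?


March 1949 has 31 days
Anchor: Jan 1, 1949. With p = 1949 - 1 = 1948: (p + p//4 - p//100 + p//400) mod 7 = (1948 + 487 - 19 + 4) mod 7 = 2420 mod 7 = 5 -> Saturday (Mon=0 ... Sun=6)
Days before March (Jan-Feb): 59; March 1 index = (5 + 59) mod 7 = 1 -> Tuesday
First Monday is March 7
Mondays: 7, 14, 21, 28

4 Mondays


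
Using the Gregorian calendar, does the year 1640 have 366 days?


Gregorian leap year rule: divisible by 4, but not by 100, unless also by 400.
1640 is divisible by 4 but not 100 -> leap year

Yes


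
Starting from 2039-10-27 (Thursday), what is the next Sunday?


Current: Thursday
Target: Sunday
Days ahead: 3

Next Sunday: 2039-10-30


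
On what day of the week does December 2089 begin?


Target: December 1, 2089
Anchor: Jan 1, 2089. With p = 2089 - 1 = 2088: (p + p//4 - p//100 + p//400) mod 7 = (2088 + 522 - 20 + 5) mod 7 = 2595 mod 7 = 5 -> Saturday (Mon=0 ... Sun=6)
Days before December (Jan-Nov): 334 days
Weekday index = (5 + 334) mod 7 = 3

Thursday


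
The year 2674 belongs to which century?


Century = (year - 1) // 100 + 1
= (2674 - 1) // 100 + 1
= 2673 // 100 + 1
= 26 + 1

27th century


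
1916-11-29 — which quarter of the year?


Month: November (month 11)
Q1: Jan-Mar, Q2: Apr-Jun, Q3: Jul-Sep, Q4: Oct-Dec

Q4


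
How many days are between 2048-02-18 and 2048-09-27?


From 2048-02-18 to 2048-09-27
2048-02-18: days before February = 31; day of year = 31 + 18 = 49
2048-09-27: days before September = 31 + 29 + 31 + 30 + 31 + 30 + 31 + 31 = 244 (2048 is a leap year); day of year = 244 + 27 = 271
Same year: 271 - 49 = 222

222 days


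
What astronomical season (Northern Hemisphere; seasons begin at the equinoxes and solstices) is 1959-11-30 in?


Date: November 30
Astronomical Autumn (approx.; exact equinox/solstice day varies by year): September 22 to December 20
November 30 falls within the Autumn window

Autumn


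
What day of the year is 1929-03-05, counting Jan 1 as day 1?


Date: March 5, 1929
Days in months 1 through 2: 59
Plus 5 days in March

Day of year: 64


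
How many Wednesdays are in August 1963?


August 1963 has 31 days
Anchor: Jan 1, 1963. With p = 1963 - 1 = 1962: (p + p//4 - p//100 + p//400) mod 7 = (1962 + 490 - 19 + 4) mod 7 = 2437 mod 7 = 1 -> Tuesday (Mon=0 ... Sun=6)
Days before August (Jan-Jul): 212; August 1 index = (1 + 212) mod 7 = 3 -> Thursday
First Wednesday is August 7
Wednesdays: 7, 14, 21, 28

4 Wednesdays


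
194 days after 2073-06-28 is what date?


Start: 2073-06-28, add 194 days
June 2073 has 30 days: 30 - 28 = 2 days to June 30 -> 192 left
July 2073 has 31 days -> 161 left
August 2073 has 31 days -> 130 left
September 2073 has 30 days -> 100 left
October 2073 has 31 days -> 69 left
November 2073 has 30 days -> 39 left
December 2073 has 31 days -> 8 left
January 2074: 8 <= 31 -> lands on January 8

Result: 2074-01-08


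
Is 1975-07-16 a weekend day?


Anchor: Jan 1, 1975. With p = 1975 - 1 = 1974: (p + p//4 - p//100 + p//400) mod 7 = (1974 + 493 - 19 + 4) mod 7 = 2452 mod 7 = 2 -> Wednesday (Mon=0 ... Sun=6)
Day of year: 197; offset = 196
Weekday index = (2 + 196) mod 7 = 2 -> Wednesday
Weekend days: Saturday, Sunday

No


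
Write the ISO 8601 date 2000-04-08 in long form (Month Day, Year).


ISO 2000-04-08 parses as year=2000, month=04, day=08
Month 4 -> April

April 8, 2000


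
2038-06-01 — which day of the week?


Date: June 1, 2038
Anchor: Jan 1, 2038. With p = 2038 - 1 = 2037: (p + p//4 - p//100 + p//400) mod 7 = (2037 + 509 - 20 + 5) mod 7 = 2531 mod 7 = 4 -> Friday (Mon=0 ... Sun=6)
Days before June (Jan-May): 151; offset = 151 + 1 - 1 = 151
Weekday index = (4 + 151) mod 7 = 1

Day of the week: Tuesday


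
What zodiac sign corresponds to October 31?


Date: October 31
Conventional tropical zodiac dates: Scorpio from October 23 onward; Sagittarius starts November 22
October 31 falls within the Scorpio range

Scorpio


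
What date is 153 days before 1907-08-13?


Start: 1907-08-13, subtract 153 days
Back 13 days from August 13 reaches July 31, 1907 -> 140 left
July 1907 has 31 days -> back to June 30, 1907 -> 109 left
June 1907 has 30 days -> back to May 31, 1907 -> 79 left
May 1907 has 31 days -> back to April 30, 1907 -> 48 left
April 1907 has 30 days -> back to March 31, 1907 -> 18 left
March 1907: 31 - 18 = 13 -> lands on March 13

Result: 1907-03-13


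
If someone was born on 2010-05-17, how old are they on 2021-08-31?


Birth: 2010-05-17
Reference: 2021-08-31
Year difference: 2021 - 2010 = 11

11 years old


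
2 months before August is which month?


August is month 8
8 - 2 = 6

June


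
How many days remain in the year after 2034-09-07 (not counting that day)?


Day of year: 250 of 365
Remaining = 365 - 250

115 days


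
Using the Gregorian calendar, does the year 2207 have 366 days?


Gregorian leap year rule: divisible by 4, but not by 100, unless also by 400.
2207 is not divisible by 4 -> not a leap year

No


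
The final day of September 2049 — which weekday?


September 2049 has 30 days
Anchor: Jan 1, 2049. With p = 2049 - 1 = 2048: (p + p//4 - p//100 + p//400) mod 7 = (2048 + 512 - 20 + 5) mod 7 = 2545 mod 7 = 4 -> Friday (Mon=0 ... Sun=6)
Days before September (Jan-Aug): 243; September 1 index = (4 + 243) mod 7 = 2 -> Wednesday
Last day offset: 30 - 1 = 29 days
Weekday index = (2 + 29) mod 7 = 3

Thursday, September 30


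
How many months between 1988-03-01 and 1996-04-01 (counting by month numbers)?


From March 1988 to April 1996
8 years * 12 = 96 months, plus 1 month = 97

97 months


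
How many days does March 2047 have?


March 2047

31 days


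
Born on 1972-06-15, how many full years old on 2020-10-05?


Birth: 1972-06-15
Reference: 2020-10-05
Year difference: 2020 - 1972 = 48

48 years old


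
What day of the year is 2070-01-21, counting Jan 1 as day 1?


Date: January 21, 2070
No months before January
Plus 21 days in January

Day of year: 21


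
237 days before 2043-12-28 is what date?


Start: 2043-12-28, subtract 237 days
Back 28 days from December 28 reaches November 30, 2043 -> 209 left
November 2043 has 30 days -> back to October 31, 2043 -> 179 left
October 2043 has 31 days -> back to September 30, 2043 -> 148 left
September 2043 has 30 days -> back to August 31, 2043 -> 118 left
August 2043 has 31 days -> back to July 31, 2043 -> 87 left
July 2043 has 31 days -> back to June 30, 2043 -> 56 left
June 2043 has 30 days -> back to May 31, 2043 -> 26 left
May 2043: 31 - 26 = 5 -> lands on May 5

Result: 2043-05-05


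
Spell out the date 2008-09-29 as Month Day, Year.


ISO 2008-09-29 parses as year=2008, month=09, day=29
Month 9 -> September

September 29, 2008


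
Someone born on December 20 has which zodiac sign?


Date: December 20
Conventional tropical zodiac dates: Sagittarius from November 22 onward; Capricorn starts December 22
December 20 falls within the Sagittarius range

Sagittarius


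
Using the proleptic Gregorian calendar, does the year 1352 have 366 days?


Gregorian leap year rule: divisible by 4, but not by 100, unless also by 400.
1352 is divisible by 4 but not 100 -> leap year

Yes


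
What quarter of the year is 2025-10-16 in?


Month: October (month 10)
Q1: Jan-Mar, Q2: Apr-Jun, Q3: Jul-Sep, Q4: Oct-Dec

Q4


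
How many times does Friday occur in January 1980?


January 1980 has 31 days
Anchor: Jan 1, 1980. With p = 1980 - 1 = 1979: (p + p//4 - p//100 + p//400) mod 7 = (1979 + 494 - 19 + 4) mod 7 = 2458 mod 7 = 1 -> Tuesday (Mon=0 ... Sun=6)
January 1 is the anchor itself -> Tuesday
First Friday is January 4
Fridays: 4, 11, 18, 25

4 Fridays


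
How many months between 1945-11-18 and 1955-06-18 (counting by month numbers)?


From November 1945 to June 1955
10 years * 12 = 120 months, minus 5 months = 115

115 months


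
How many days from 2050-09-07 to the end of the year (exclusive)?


Day of year: 250 of 365
Remaining = 365 - 250

115 days


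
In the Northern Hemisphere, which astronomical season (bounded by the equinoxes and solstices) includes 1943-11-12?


Date: November 12
Astronomical Autumn (approx.; exact equinox/solstice day varies by year): September 22 to December 20
November 12 falls within the Autumn window

Autumn


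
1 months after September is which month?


September is month 9
9 + 1 = 10

October


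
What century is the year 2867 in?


Century = (year - 1) // 100 + 1
= (2867 - 1) // 100 + 1
= 2866 // 100 + 1
= 28 + 1

29th century


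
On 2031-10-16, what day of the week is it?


Date: October 16, 2031
Anchor: Jan 1, 2031. With p = 2031 - 1 = 2030: (p + p//4 - p//100 + p//400) mod 7 = (2030 + 507 - 20 + 5) mod 7 = 2522 mod 7 = 2 -> Wednesday (Mon=0 ... Sun=6)
Days before October (Jan-Sep): 273; offset = 273 + 16 - 1 = 288
Weekday index = (2 + 288) mod 7 = 3

Day of the week: Thursday


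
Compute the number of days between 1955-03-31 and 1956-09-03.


From 1955-03-31 to 1956-09-03
1955-03-31: days before March = 31 + 28 = 59 (1955 is not a leap year); day of year = 59 + 31 = 90
1956-09-03: days before September = 31 + 29 + 31 + 30 + 31 + 30 + 31 + 31 = 244 (1956 is a leap year); day of year = 244 + 3 = 247
Rest of 1955: 365 - 90 = 275
Total = 275 + 247 = 522

522 days


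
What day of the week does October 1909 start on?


Target: October 1, 1909
Anchor: Jan 1, 1909. With p = 1909 - 1 = 1908: (p + p//4 - p//100 + p//400) mod 7 = (1908 + 477 - 19 + 4) mod 7 = 2370 mod 7 = 4 -> Friday (Mon=0 ... Sun=6)
Days before October (Jan-Sep): 273 days
Weekday index = (4 + 273) mod 7 = 4

Friday


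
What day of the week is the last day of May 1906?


May 1906 has 31 days
Anchor: Jan 1, 1906. With p = 1906 - 1 = 1905: (p + p//4 - p//100 + p//400) mod 7 = (1905 + 476 - 19 + 4) mod 7 = 2366 mod 7 = 0 -> Monday (Mon=0 ... Sun=6)
Days before May (Jan-Apr): 120; May 1 index = (0 + 120) mod 7 = 1 -> Tuesday
Last day offset: 31 - 1 = 30 days
Weekday index = (1 + 30) mod 7 = 3

Thursday, May 31


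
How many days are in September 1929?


September 1929

30 days


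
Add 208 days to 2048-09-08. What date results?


Start: 2048-09-08, add 208 days
September 2048 has 30 days: 30 - 8 = 22 days to September 30 -> 186 left
October 2048 has 31 days -> 155 left
November 2048 has 30 days -> 125 left
December 2048 has 31 days -> 94 left
January 2049 has 31 days -> 63 left
February 2049 has 28 days -> 35 left
March 2049 has 31 days -> 4 left
April 2049: 4 <= 30 -> lands on April 4

Result: 2049-04-04


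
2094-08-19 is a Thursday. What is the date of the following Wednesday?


Current: Thursday
Target: Wednesday
Days ahead: 6

Next Wednesday: 2094-08-25


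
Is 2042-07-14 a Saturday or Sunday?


Anchor: Jan 1, 2042. With p = 2042 - 1 = 2041: (p + p//4 - p//100 + p//400) mod 7 = (2041 + 510 - 20 + 5) mod 7 = 2536 mod 7 = 2 -> Wednesday (Mon=0 ... Sun=6)
Day of year: 195; offset = 194
Weekday index = (2 + 194) mod 7 = 0 -> Monday
Weekend days: Saturday, Sunday

No


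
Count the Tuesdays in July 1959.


July 1959 has 31 days
Anchor: Jan 1, 1959. With p = 1959 - 1 = 1958: (p + p//4 - p//100 + p//400) mod 7 = (1958 + 489 - 19 + 4) mod 7 = 2432 mod 7 = 3 -> Thursday (Mon=0 ... Sun=6)
Days before July (Jan-Jun): 181; July 1 index = (3 + 181) mod 7 = 2 -> Wednesday
First Tuesday is July 7
Tuesdays: 7, 14, 21, 28

4 Tuesdays


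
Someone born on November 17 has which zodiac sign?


Date: November 17
Conventional tropical zodiac dates: Scorpio from October 23 onward; Sagittarius starts November 22
November 17 falls within the Scorpio range

Scorpio


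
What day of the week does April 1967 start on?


Target: April 1, 1967
Anchor: Jan 1, 1967. With p = 1967 - 1 = 1966: (p + p//4 - p//100 + p//400) mod 7 = (1966 + 491 - 19 + 4) mod 7 = 2442 mod 7 = 6 -> Sunday (Mon=0 ... Sun=6)
Days before April (Jan-Mar): 90 days
Weekday index = (6 + 90) mod 7 = 5

Saturday


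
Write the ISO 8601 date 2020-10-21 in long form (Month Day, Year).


ISO 2020-10-21 parses as year=2020, month=10, day=21
Month 10 -> October

October 21, 2020


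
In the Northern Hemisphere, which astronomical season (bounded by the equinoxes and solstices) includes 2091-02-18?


Date: February 18
Astronomical Winter (approx.; exact equinox/solstice day varies by year): December 21 to March 19
February 18 falls within the Winter window

Winter


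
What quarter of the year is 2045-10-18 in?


Month: October (month 10)
Q1: Jan-Mar, Q2: Apr-Jun, Q3: Jul-Sep, Q4: Oct-Dec

Q4


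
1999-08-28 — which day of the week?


Date: August 28, 1999
Anchor: Jan 1, 1999. With p = 1999 - 1 = 1998: (p + p//4 - p//100 + p//400) mod 7 = (1998 + 499 - 19 + 4) mod 7 = 2482 mod 7 = 4 -> Friday (Mon=0 ... Sun=6)
Days before August (Jan-Jul): 212; offset = 212 + 28 - 1 = 239
Weekday index = (4 + 239) mod 7 = 5

Day of the week: Saturday


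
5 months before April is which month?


April is month 4
4 - 5 = -1; wrap: -1 + 12 = 11

November


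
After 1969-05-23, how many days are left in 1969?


Day of year: 143 of 365
Remaining = 365 - 143

222 days


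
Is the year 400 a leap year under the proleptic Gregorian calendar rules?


Gregorian leap year rule: divisible by 4, but not by 100, unless also by 400.
400 is divisible by 400 -> leap year

Yes


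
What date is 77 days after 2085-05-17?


Start: 2085-05-17, add 77 days
May 2085 has 31 days: 31 - 17 = 14 days to May 31 -> 63 left
June 2085 has 30 days -> 33 left
July 2085 has 31 days -> 2 left
August 2085: 2 <= 31 -> lands on August 2

Result: 2085-08-02


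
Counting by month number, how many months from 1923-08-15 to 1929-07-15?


From August 1923 to July 1929
6 years * 12 = 72 months, minus 1 month = 71

71 months


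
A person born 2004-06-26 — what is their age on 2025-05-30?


Birth: 2004-06-26
Reference: 2025-05-30
Year difference: 2025 - 2004 = 21
Birthday not yet reached in 2025, subtract 1

20 years old


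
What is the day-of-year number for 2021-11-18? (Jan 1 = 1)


Date: November 18, 2021
Days in months 1 through 10: 304
Plus 18 days in November

Day of year: 322


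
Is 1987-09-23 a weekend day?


Anchor: Jan 1, 1987. With p = 1987 - 1 = 1986: (p + p//4 - p//100 + p//400) mod 7 = (1986 + 496 - 19 + 4) mod 7 = 2467 mod 7 = 3 -> Thursday (Mon=0 ... Sun=6)
Day of year: 266; offset = 265
Weekday index = (3 + 265) mod 7 = 2 -> Wednesday
Weekend days: Saturday, Sunday

No


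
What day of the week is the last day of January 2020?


January 2020 has 31 days
Anchor: Jan 1, 2020. With p = 2020 - 1 = 2019: (p + p//4 - p//100 + p//400) mod 7 = (2019 + 504 - 20 + 5) mod 7 = 2508 mod 7 = 2 -> Wednesday (Mon=0 ... Sun=6)
January 1 is the anchor itself -> Wednesday
Last day offset: 31 - 1 = 30 days
Weekday index = (2 + 30) mod 7 = 4

Friday, January 31


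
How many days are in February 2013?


February 2013 (leap year: no)

28 days


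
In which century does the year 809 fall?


Century = (year - 1) // 100 + 1
= (809 - 1) // 100 + 1
= 808 // 100 + 1
= 8 + 1

9th century


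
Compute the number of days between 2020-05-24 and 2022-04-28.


From 2020-05-24 to 2022-04-28
2020-05-24: days before May = 31 + 29 + 31 + 30 = 121 (2020 is a leap year); day of year = 121 + 24 = 145
2022-04-28: days before April = 31 + 28 + 31 = 90 (2022 is not a leap year); day of year = 90 + 28 = 118
Rest of 2020: 366 - 145 = 221
Full years 2021 (365): 365
Total = 221 + 365 + 118 = 704

704 days


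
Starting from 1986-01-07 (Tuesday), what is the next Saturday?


Current: Tuesday
Target: Saturday
Days ahead: 4

Next Saturday: 1986-01-11


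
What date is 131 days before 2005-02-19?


Start: 2005-02-19, subtract 131 days
Back 19 days from February 19 reaches January 31, 2005 -> 112 left
January 2005 has 31 days -> back to December 31, 2004 -> 81 left
December 2004 has 31 days -> back to November 30, 2004 -> 50 left
November 2004 has 30 days -> back to October 31, 2004 -> 20 left
October 2004: 31 - 20 = 11 -> lands on October 11

Result: 2004-10-11


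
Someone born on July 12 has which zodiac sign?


Date: July 12
Conventional tropical zodiac dates: Cancer from June 21 onward; Leo starts July 23
July 12 falls within the Cancer range

Cancer


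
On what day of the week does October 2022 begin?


Target: October 1, 2022
Anchor: Jan 1, 2022. With p = 2022 - 1 = 2021: (p + p//4 - p//100 + p//400) mod 7 = (2021 + 505 - 20 + 5) mod 7 = 2511 mod 7 = 5 -> Saturday (Mon=0 ... Sun=6)
Days before October (Jan-Sep): 273 days
Weekday index = (5 + 273) mod 7 = 5

Saturday


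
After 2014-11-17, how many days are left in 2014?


Day of year: 321 of 365
Remaining = 365 - 321

44 days


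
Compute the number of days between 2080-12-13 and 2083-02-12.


From 2080-12-13 to 2083-02-12
2080-12-13: days before December = 31 + 29 + 31 + 30 + 31 + 30 + 31 + 31 + 30 + 31 + 30 = 335 (2080 is a leap year); day of year = 335 + 13 = 348
2083-02-12: days before February = 31; day of year = 31 + 12 = 43
Rest of 2080: 366 - 348 = 18
Full years 2081 (365), 2082 (365): 730
Total = 18 + 730 + 43 = 791

791 days


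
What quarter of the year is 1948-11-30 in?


Month: November (month 11)
Q1: Jan-Mar, Q2: Apr-Jun, Q3: Jul-Sep, Q4: Oct-Dec

Q4


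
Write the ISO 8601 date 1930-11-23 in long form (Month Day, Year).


ISO 1930-11-23 parses as year=1930, month=11, day=23
Month 11 -> November

November 23, 1930


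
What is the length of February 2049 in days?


February 2049 (leap year: no)

28 days


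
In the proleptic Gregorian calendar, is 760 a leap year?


Gregorian leap year rule: divisible by 4, but not by 100, unless also by 400.
760 is divisible by 4 but not 100 -> leap year

Yes


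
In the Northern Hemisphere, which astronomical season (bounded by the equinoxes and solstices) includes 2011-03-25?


Date: March 25
Astronomical Spring (approx.; exact equinox/solstice day varies by year): March 20 to June 20
March 25 falls within the Spring window

Spring


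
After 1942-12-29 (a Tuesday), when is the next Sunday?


Current: Tuesday
Target: Sunday
Days ahead: 5

Next Sunday: 1943-01-03


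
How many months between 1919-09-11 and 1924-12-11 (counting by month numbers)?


From September 1919 to December 1924
5 years * 12 = 60 months, plus 3 months = 63

63 months


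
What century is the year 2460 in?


Century = (year - 1) // 100 + 1
= (2460 - 1) // 100 + 1
= 2459 // 100 + 1
= 24 + 1

25th century


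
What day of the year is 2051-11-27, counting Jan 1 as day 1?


Date: November 27, 2051
Days in months 1 through 10: 304
Plus 27 days in November

Day of year: 331


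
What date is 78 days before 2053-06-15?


Start: 2053-06-15, subtract 78 days
Back 15 days from June 15 reaches May 31, 2053 -> 63 left
May 2053 has 31 days -> back to April 30, 2053 -> 32 left
April 2053 has 30 days -> back to March 31, 2053 -> 2 left
March 2053: 31 - 2 = 29 -> lands on March 29

Result: 2053-03-29


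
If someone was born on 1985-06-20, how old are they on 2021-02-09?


Birth: 1985-06-20
Reference: 2021-02-09
Year difference: 2021 - 1985 = 36
Birthday not yet reached in 2021, subtract 1

35 years old


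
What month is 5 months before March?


March is month 3
3 - 5 = -2; wrap: -2 + 12 = 10

October


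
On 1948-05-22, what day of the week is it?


Date: May 22, 1948
Anchor: Jan 1, 1948. With p = 1948 - 1 = 1947: (p + p//4 - p//100 + p//400) mod 7 = (1947 + 486 - 19 + 4) mod 7 = 2418 mod 7 = 3 -> Thursday (Mon=0 ... Sun=6)
Days before May (Jan-Apr): 121; offset = 121 + 22 - 1 = 142
Weekday index = (3 + 142) mod 7 = 5

Day of the week: Saturday


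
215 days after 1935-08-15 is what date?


Start: 1935-08-15, add 215 days
August 1935 has 31 days: 31 - 15 = 16 days to August 31 -> 199 left
September 1935 has 30 days -> 169 left
October 1935 has 31 days -> 138 left
November 1935 has 30 days -> 108 left
December 1935 has 31 days -> 77 left
January 1936 has 31 days -> 46 left
February 1936 has 29 days -> 17 left
March 1936: 17 <= 31 -> lands on March 17

Result: 1936-03-17


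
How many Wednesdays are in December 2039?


December 2039 has 31 days
Anchor: Jan 1, 2039. With p = 2039 - 1 = 2038: (p + p//4 - p//100 + p//400) mod 7 = (2038 + 509 - 20 + 5) mod 7 = 2532 mod 7 = 5 -> Saturday (Mon=0 ... Sun=6)
Days before December (Jan-Nov): 334; December 1 index = (5 + 334) mod 7 = 3 -> Thursday
First Wednesday is December 7
Wednesdays: 7, 14, 21, 28

4 Wednesdays


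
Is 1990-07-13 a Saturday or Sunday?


Anchor: Jan 1, 1990. With p = 1990 - 1 = 1989: (p + p//4 - p//100 + p//400) mod 7 = (1989 + 497 - 19 + 4) mod 7 = 2471 mod 7 = 0 -> Monday (Mon=0 ... Sun=6)
Day of year: 194; offset = 193
Weekday index = (0 + 193) mod 7 = 4 -> Friday
Weekend days: Saturday, Sunday

No


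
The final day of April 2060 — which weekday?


April 2060 has 30 days
Anchor: Jan 1, 2060. With p = 2060 - 1 = 2059: (p + p//4 - p//100 + p//400) mod 7 = (2059 + 514 - 20 + 5) mod 7 = 2558 mod 7 = 3 -> Thursday (Mon=0 ... Sun=6)
Days before April (Jan-Mar): 91; April 1 index = (3 + 91) mod 7 = 3 -> Thursday
Last day offset: 30 - 1 = 29 days
Weekday index = (3 + 29) mod 7 = 4

Friday, April 30


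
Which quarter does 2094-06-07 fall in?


Month: June (month 6)
Q1: Jan-Mar, Q2: Apr-Jun, Q3: Jul-Sep, Q4: Oct-Dec

Q2


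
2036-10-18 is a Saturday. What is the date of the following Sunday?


Current: Saturday
Target: Sunday
Days ahead: 1

Next Sunday: 2036-10-19


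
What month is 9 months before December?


December is month 12
12 - 9 = 3

March


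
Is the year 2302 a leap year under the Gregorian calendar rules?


Gregorian leap year rule: divisible by 4, but not by 100, unless also by 400.
2302 is not divisible by 4 -> not a leap year

No


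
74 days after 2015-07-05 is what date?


Start: 2015-07-05, add 74 days
July 2015 has 31 days: 31 - 5 = 26 days to July 31 -> 48 left
August 2015 has 31 days -> 17 left
September 2015: 17 <= 30 -> lands on September 17

Result: 2015-09-17


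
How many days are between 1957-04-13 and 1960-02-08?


From 1957-04-13 to 1960-02-08
1957-04-13: days before April = 31 + 28 + 31 = 90 (1957 is not a leap year); day of year = 90 + 13 = 103
1960-02-08: days before February = 31; day of year = 31 + 8 = 39
Rest of 1957: 365 - 103 = 262
Full years 1958 (365), 1959 (365): 730
Total = 262 + 730 + 39 = 1031

1031 days


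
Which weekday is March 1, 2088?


Target: March 1, 2088
Anchor: Jan 1, 2088. With p = 2088 - 1 = 2087: (p + p//4 - p//100 + p//400) mod 7 = (2087 + 521 - 20 + 5) mod 7 = 2593 mod 7 = 3 -> Thursday (Mon=0 ... Sun=6)
Days before March (Jan-Feb): 60 days
Weekday index = (3 + 60) mod 7 = 0

Monday


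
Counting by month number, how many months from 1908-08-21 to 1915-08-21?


From August 1908 to August 1915
7 years * 12 = 84 months = 84

84 months


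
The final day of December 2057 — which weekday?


December 2057 has 31 days
Anchor: Jan 1, 2057. With p = 2057 - 1 = 2056: (p + p//4 - p//100 + p//400) mod 7 = (2056 + 514 - 20 + 5) mod 7 = 2555 mod 7 = 0 -> Monday (Mon=0 ... Sun=6)
Days before December (Jan-Nov): 334; December 1 index = (0 + 334) mod 7 = 5 -> Saturday
Last day offset: 31 - 1 = 30 days
Weekday index = (5 + 30) mod 7 = 0

Monday, December 31


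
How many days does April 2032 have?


April 2032

30 days


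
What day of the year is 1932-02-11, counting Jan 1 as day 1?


Date: February 11, 1932
Days in months 1 through 1: 31
Plus 11 days in February

Day of year: 42


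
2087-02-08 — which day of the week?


Date: February 8, 2087
Anchor: Jan 1, 2087. With p = 2087 - 1 = 2086: (p + p//4 - p//100 + p//400) mod 7 = (2086 + 521 - 20 + 5) mod 7 = 2592 mod 7 = 2 -> Wednesday (Mon=0 ... Sun=6)
Days before February (Jan): 31; offset = 31 + 8 - 1 = 38
Weekday index = (2 + 38) mod 7 = 5

Day of the week: Saturday


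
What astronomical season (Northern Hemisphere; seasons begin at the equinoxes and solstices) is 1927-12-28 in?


Date: December 28
Astronomical Winter (approx.; exact equinox/solstice day varies by year): December 21 to March 19
December 28 falls within the Winter window

Winter


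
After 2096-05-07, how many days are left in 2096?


Day of year: 128 of 366
Remaining = 366 - 128

238 days


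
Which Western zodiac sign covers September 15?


Date: September 15
Conventional tropical zodiac dates: Virgo from August 23 onward; Libra starts September 23
September 15 falls within the Virgo range

Virgo


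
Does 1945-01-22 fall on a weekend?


Anchor: Jan 1, 1945. With p = 1945 - 1 = 1944: (p + p//4 - p//100 + p//400) mod 7 = (1944 + 486 - 19 + 4) mod 7 = 2415 mod 7 = 0 -> Monday (Mon=0 ... Sun=6)
Day of year: 22; offset = 21
Weekday index = (0 + 21) mod 7 = 0 -> Monday
Weekend days: Saturday, Sunday

No


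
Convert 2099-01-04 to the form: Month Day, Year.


ISO 2099-01-04 parses as year=2099, month=01, day=04
Month 1 -> January

January 4, 2099


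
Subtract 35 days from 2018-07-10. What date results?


Start: 2018-07-10, subtract 35 days
Back 10 days from July 10 reaches June 30, 2018 -> 25 left
June 2018: 30 - 25 = 5 -> lands on June 5

Result: 2018-06-05


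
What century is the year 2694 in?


Century = (year - 1) // 100 + 1
= (2694 - 1) // 100 + 1
= 2693 // 100 + 1
= 26 + 1

27th century


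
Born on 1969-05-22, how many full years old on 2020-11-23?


Birth: 1969-05-22
Reference: 2020-11-23
Year difference: 2020 - 1969 = 51

51 years old


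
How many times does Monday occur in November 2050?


November 2050 has 30 days
Anchor: Jan 1, 2050. With p = 2050 - 1 = 2049: (p + p//4 - p//100 + p//400) mod 7 = (2049 + 512 - 20 + 5) mod 7 = 2546 mod 7 = 5 -> Saturday (Mon=0 ... Sun=6)
Days before November (Jan-Oct): 304; November 1 index = (5 + 304) mod 7 = 1 -> Tuesday
First Monday is November 7
Mondays: 7, 14, 21, 28

4 Mondays


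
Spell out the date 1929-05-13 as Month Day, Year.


ISO 1929-05-13 parses as year=1929, month=05, day=13
Month 5 -> May

May 13, 1929


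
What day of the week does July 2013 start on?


Target: July 1, 2013
Anchor: Jan 1, 2013. With p = 2013 - 1 = 2012: (p + p//4 - p//100 + p//400) mod 7 = (2012 + 503 - 20 + 5) mod 7 = 2500 mod 7 = 1 -> Tuesday (Mon=0 ... Sun=6)
Days before July (Jan-Jun): 181 days
Weekday index = (1 + 181) mod 7 = 0

Monday


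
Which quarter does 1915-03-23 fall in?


Month: March (month 3)
Q1: Jan-Mar, Q2: Apr-Jun, Q3: Jul-Sep, Q4: Oct-Dec

Q1


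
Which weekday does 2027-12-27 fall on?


Date: December 27, 2027
Anchor: Jan 1, 2027. With p = 2027 - 1 = 2026: (p + p//4 - p//100 + p//400) mod 7 = (2026 + 506 - 20 + 5) mod 7 = 2517 mod 7 = 4 -> Friday (Mon=0 ... Sun=6)
Days before December (Jan-Nov): 334; offset = 334 + 27 - 1 = 360
Weekday index = (4 + 360) mod 7 = 0

Day of the week: Monday


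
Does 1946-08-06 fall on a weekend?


Anchor: Jan 1, 1946. With p = 1946 - 1 = 1945: (p + p//4 - p//100 + p//400) mod 7 = (1945 + 486 - 19 + 4) mod 7 = 2416 mod 7 = 1 -> Tuesday (Mon=0 ... Sun=6)
Day of year: 218; offset = 217
Weekday index = (1 + 217) mod 7 = 1 -> Tuesday
Weekend days: Saturday, Sunday

No


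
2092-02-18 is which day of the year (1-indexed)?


Date: February 18, 2092
Days in months 1 through 1: 31
Plus 18 days in February

Day of year: 49


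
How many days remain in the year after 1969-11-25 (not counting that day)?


Day of year: 329 of 365
Remaining = 365 - 329

36 days


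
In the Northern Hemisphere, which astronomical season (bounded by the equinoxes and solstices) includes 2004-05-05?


Date: May 5
Astronomical Spring (approx.; exact equinox/solstice day varies by year): March 20 to June 20
May 5 falls within the Spring window

Spring


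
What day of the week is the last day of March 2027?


March 2027 has 31 days
Anchor: Jan 1, 2027. With p = 2027 - 1 = 2026: (p + p//4 - p//100 + p//400) mod 7 = (2026 + 506 - 20 + 5) mod 7 = 2517 mod 7 = 4 -> Friday (Mon=0 ... Sun=6)
Days before March (Jan-Feb): 59; March 1 index = (4 + 59) mod 7 = 0 -> Monday
Last day offset: 31 - 1 = 30 days
Weekday index = (0 + 30) mod 7 = 2

Wednesday, March 31


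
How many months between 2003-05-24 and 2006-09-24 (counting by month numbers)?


From May 2003 to September 2006
3 years * 12 = 36 months, plus 4 months = 40

40 months


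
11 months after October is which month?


October is month 10
10 + 11 = 21; wrap: 21 - 12 = 9

September


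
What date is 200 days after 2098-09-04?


Start: 2098-09-04, add 200 days
September 2098 has 30 days: 30 - 4 = 26 days to September 30 -> 174 left
October 2098 has 31 days -> 143 left
November 2098 has 30 days -> 113 left
December 2098 has 31 days -> 82 left
January 2099 has 31 days -> 51 left
February 2099 has 28 days -> 23 left
March 2099: 23 <= 31 -> lands on March 23

Result: 2099-03-23


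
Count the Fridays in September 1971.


September 1971 has 30 days
Anchor: Jan 1, 1971. With p = 1971 - 1 = 1970: (p + p//4 - p//100 + p//400) mod 7 = (1970 + 492 - 19 + 4) mod 7 = 2447 mod 7 = 4 -> Friday (Mon=0 ... Sun=6)
Days before September (Jan-Aug): 243; September 1 index = (4 + 243) mod 7 = 2 -> Wednesday
First Friday is September 3
Fridays: 3, 10, 17, 24

4 Fridays


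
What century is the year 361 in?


Century = (year - 1) // 100 + 1
= (361 - 1) // 100 + 1
= 360 // 100 + 1
= 3 + 1

4th century


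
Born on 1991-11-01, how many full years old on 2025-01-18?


Birth: 1991-11-01
Reference: 2025-01-18
Year difference: 2025 - 1991 = 34
Birthday not yet reached in 2025, subtract 1

33 years old


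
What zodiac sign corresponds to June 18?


Date: June 18
Conventional tropical zodiac dates: Gemini from May 21 onward; Cancer starts June 21
June 18 falls within the Gemini range

Gemini


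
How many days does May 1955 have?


May 1955

31 days


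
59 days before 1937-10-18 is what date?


Start: 1937-10-18, subtract 59 days
Back 18 days from October 18 reaches September 30, 1937 -> 41 left
September 1937 has 30 days -> back to August 31, 1937 -> 11 left
August 1937: 31 - 11 = 20 -> lands on August 20

Result: 1937-08-20


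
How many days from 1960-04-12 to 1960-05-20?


From 1960-04-12 to 1960-05-20
1960-04-12: days before April = 31 + 29 + 31 = 91 (1960 is a leap year); day of year = 91 + 12 = 103
1960-05-20: days before May = 31 + 29 + 31 + 30 = 121 (1960 is a leap year); day of year = 121 + 20 = 141
Same year: 141 - 103 = 38

38 days


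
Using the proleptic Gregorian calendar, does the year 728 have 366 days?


Gregorian leap year rule: divisible by 4, but not by 100, unless also by 400.
728 is divisible by 4 but not 100 -> leap year

Yes


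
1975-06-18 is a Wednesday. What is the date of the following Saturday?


Current: Wednesday
Target: Saturday
Days ahead: 3

Next Saturday: 1975-06-21


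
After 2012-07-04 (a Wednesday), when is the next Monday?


Current: Wednesday
Target: Monday
Days ahead: 5

Next Monday: 2012-07-09


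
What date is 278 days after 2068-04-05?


Start: 2068-04-05, add 278 days
April 2068 has 30 days: 30 - 5 = 25 days to April 30 -> 253 left
May 2068 has 31 days -> 222 left
June 2068 has 30 days -> 192 left
July 2068 has 31 days -> 161 left
August 2068 has 31 days -> 130 left
September 2068 has 30 days -> 100 left
October 2068 has 31 days -> 69 left
November 2068 has 30 days -> 39 left
December 2068 has 31 days -> 8 left
January 2069: 8 <= 31 -> lands on January 8

Result: 2069-01-08


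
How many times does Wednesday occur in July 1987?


July 1987 has 31 days
Anchor: Jan 1, 1987. With p = 1987 - 1 = 1986: (p + p//4 - p//100 + p//400) mod 7 = (1986 + 496 - 19 + 4) mod 7 = 2467 mod 7 = 3 -> Thursday (Mon=0 ... Sun=6)
Days before July (Jan-Jun): 181; July 1 index = (3 + 181) mod 7 = 2 -> Wednesday
First Wednesday is July 1
Wednesdays: 1, 8, 15, 22, 29

5 Wednesdays


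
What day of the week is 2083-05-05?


Date: May 5, 2083
Anchor: Jan 1, 2083. With p = 2083 - 1 = 2082: (p + p//4 - p//100 + p//400) mod 7 = (2082 + 520 - 20 + 5) mod 7 = 2587 mod 7 = 4 -> Friday (Mon=0 ... Sun=6)
Days before May (Jan-Apr): 120; offset = 120 + 5 - 1 = 124
Weekday index = (4 + 124) mod 7 = 2

Day of the week: Wednesday


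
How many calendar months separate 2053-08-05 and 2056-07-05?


From August 2053 to July 2056
3 years * 12 = 36 months, minus 1 month = 35

35 months


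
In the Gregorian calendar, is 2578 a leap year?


Gregorian leap year rule: divisible by 4, but not by 100, unless also by 400.
2578 is not divisible by 4 -> not a leap year

No


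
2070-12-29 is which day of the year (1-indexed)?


Date: December 29, 2070
Days in months 1 through 11: 334
Plus 29 days in December

Day of year: 363


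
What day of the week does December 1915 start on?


Target: December 1, 1915
Anchor: Jan 1, 1915. With p = 1915 - 1 = 1914: (p + p//4 - p//100 + p//400) mod 7 = (1914 + 478 - 19 + 4) mod 7 = 2377 mod 7 = 4 -> Friday (Mon=0 ... Sun=6)
Days before December (Jan-Nov): 334 days
Weekday index = (4 + 334) mod 7 = 2

Wednesday


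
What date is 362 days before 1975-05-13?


Start: 1975-05-13, subtract 362 days
Back 13 days from May 13 reaches April 30, 1975 -> 349 left
April 1975 has 30 days -> back to March 31, 1975 -> 319 left
March 1975 has 31 days -> back to February 28, 1975 -> 288 left
February 1975 has 28 days -> back to January 31, 1975 -> 260 left
January 1975 has 31 days -> back to December 31, 1974 -> 229 left
December 1974 has 31 days -> back to November 30, 1974 -> 198 left
November 1974 has 30 days -> back to October 31, 1974 -> 168 left
October 1974 has 31 days -> back to September 30, 1974 -> 137 left
September 1974 has 30 days -> back to August 31, 1974 -> 107 left
August 1974 has 31 days -> back to July 31, 1974 -> 76 left
July 1974 has 31 days -> back to June 30, 1974 -> 45 left
June 1974 has 30 days -> back to May 31, 1974 -> 15 left
May 1974: 31 - 15 = 16 -> lands on May 16

Result: 1974-05-16


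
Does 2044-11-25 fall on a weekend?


Anchor: Jan 1, 2044. With p = 2044 - 1 = 2043: (p + p//4 - p//100 + p//400) mod 7 = (2043 + 510 - 20 + 5) mod 7 = 2538 mod 7 = 4 -> Friday (Mon=0 ... Sun=6)
Day of year: 330; offset = 329
Weekday index = (4 + 329) mod 7 = 4 -> Friday
Weekend days: Saturday, Sunday

No


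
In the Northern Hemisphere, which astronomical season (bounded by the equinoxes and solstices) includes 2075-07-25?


Date: July 25
Astronomical Summer (approx.; exact equinox/solstice day varies by year): June 21 to September 21
July 25 falls within the Summer window

Summer


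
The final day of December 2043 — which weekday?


December 2043 has 31 days
Anchor: Jan 1, 2043. With p = 2043 - 1 = 2042: (p + p//4 - p//100 + p//400) mod 7 = (2042 + 510 - 20 + 5) mod 7 = 2537 mod 7 = 3 -> Thursday (Mon=0 ... Sun=6)
Days before December (Jan-Nov): 334; December 1 index = (3 + 334) mod 7 = 1 -> Tuesday
Last day offset: 31 - 1 = 30 days
Weekday index = (1 + 30) mod 7 = 3

Thursday, December 31


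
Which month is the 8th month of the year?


Month 8 of 12

August


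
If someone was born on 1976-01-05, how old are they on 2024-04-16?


Birth: 1976-01-05
Reference: 2024-04-16
Year difference: 2024 - 1976 = 48

48 years old


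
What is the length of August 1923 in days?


August 1923

31 days


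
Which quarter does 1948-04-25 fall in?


Month: April (month 4)
Q1: Jan-Mar, Q2: Apr-Jun, Q3: Jul-Sep, Q4: Oct-Dec

Q2


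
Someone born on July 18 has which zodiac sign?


Date: July 18
Conventional tropical zodiac dates: Cancer from June 21 onward; Leo starts July 23
July 18 falls within the Cancer range

Cancer


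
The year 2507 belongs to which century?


Century = (year - 1) // 100 + 1
= (2507 - 1) // 100 + 1
= 2506 // 100 + 1
= 25 + 1

26th century


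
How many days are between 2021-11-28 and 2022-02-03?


From 2021-11-28 to 2022-02-03
2021-11-28: days before November = 31 + 28 + 31 + 30 + 31 + 30 + 31 + 31 + 30 + 31 = 304 (2021 is not a leap year); day of year = 304 + 28 = 332
2022-02-03: days before February = 31; day of year = 31 + 3 = 34
Rest of 2021: 365 - 332 = 33
Total = 33 + 34 = 67

67 days


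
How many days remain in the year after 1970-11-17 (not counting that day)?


Day of year: 321 of 365
Remaining = 365 - 321

44 days


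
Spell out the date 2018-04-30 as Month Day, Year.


ISO 2018-04-30 parses as year=2018, month=04, day=30
Month 4 -> April

April 30, 2018


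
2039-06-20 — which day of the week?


Date: June 20, 2039
Anchor: Jan 1, 2039. With p = 2039 - 1 = 2038: (p + p//4 - p//100 + p//400) mod 7 = (2038 + 509 - 20 + 5) mod 7 = 2532 mod 7 = 5 -> Saturday (Mon=0 ... Sun=6)
Days before June (Jan-May): 151; offset = 151 + 20 - 1 = 170
Weekday index = (5 + 170) mod 7 = 0

Day of the week: Monday


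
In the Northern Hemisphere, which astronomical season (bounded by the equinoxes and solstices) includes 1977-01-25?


Date: January 25
Astronomical Winter (approx.; exact equinox/solstice day varies by year): December 21 to March 19
January 25 falls within the Winter window

Winter
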